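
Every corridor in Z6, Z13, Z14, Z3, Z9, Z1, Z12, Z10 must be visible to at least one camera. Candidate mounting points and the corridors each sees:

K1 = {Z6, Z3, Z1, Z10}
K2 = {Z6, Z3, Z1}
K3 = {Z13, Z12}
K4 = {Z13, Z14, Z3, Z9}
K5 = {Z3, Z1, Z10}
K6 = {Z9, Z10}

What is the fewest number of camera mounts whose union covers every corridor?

3

K1, K3, K4 together cover {Z6, Z13, Z14, Z3, Z9, Z1, Z12, Z10} — every corridor.
No 2 of the 6 camera mounts cover everything (all 15 pairs fall short), so 3 is minimum.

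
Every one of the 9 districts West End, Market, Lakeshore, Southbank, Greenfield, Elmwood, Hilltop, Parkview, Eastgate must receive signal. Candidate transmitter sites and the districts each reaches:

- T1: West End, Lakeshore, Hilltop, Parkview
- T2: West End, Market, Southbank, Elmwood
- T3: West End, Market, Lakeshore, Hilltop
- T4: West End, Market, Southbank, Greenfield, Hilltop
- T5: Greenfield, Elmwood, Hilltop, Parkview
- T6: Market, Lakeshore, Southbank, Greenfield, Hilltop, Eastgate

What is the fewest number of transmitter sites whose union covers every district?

T1, T2, T6 together cover {West End, Market, Lakeshore, Southbank, Greenfield, Elmwood, Hilltop, Parkview, Eastgate} — every district.
No 2 of the 6 transmitter sites cover everything (all 15 pairs fall short), so 3 is minimum.

3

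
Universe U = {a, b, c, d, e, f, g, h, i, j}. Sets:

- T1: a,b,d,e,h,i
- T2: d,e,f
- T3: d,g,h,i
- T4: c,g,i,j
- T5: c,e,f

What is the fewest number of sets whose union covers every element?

T1, T2, T4 together cover {a, b, c, d, e, f, g, h, i, j} — every element.
No 2 of the 5 sets cover everything (all 10 pairs fall short), so 3 is minimum.

3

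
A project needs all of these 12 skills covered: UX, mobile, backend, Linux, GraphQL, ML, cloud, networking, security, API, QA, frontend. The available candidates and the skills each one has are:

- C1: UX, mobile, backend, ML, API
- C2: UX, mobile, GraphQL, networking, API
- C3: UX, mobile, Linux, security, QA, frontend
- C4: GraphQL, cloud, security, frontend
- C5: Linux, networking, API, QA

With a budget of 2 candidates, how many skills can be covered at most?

Choosing C1, C3 covers {UX, mobile, backend, Linux, ML, security, API, QA, frontend} — 9 skills.
No choice of 2 candidates does better; here GraphQL, cloud, networking are left uncovered.

9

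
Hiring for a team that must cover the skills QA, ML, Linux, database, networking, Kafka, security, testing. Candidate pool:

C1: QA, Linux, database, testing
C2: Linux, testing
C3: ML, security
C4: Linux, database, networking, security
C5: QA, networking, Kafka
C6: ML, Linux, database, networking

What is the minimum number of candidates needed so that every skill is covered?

3

C1, C3, C5 together cover {QA, ML, Linux, database, networking, Kafka, security, testing} — every skill.
No 2 of the 6 candidates cover everything (all 15 pairs fall short), so 3 is minimum.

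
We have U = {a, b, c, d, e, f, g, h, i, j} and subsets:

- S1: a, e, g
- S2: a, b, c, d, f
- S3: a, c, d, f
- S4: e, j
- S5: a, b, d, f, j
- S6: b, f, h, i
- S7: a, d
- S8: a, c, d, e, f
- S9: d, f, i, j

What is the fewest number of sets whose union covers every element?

S1, S2, S4, S6 together cover {a, b, c, d, e, f, g, h, i, j} — every element.
No 3 of the 9 sets cover everything (all 84 triples fall short), so 4 is minimum.

4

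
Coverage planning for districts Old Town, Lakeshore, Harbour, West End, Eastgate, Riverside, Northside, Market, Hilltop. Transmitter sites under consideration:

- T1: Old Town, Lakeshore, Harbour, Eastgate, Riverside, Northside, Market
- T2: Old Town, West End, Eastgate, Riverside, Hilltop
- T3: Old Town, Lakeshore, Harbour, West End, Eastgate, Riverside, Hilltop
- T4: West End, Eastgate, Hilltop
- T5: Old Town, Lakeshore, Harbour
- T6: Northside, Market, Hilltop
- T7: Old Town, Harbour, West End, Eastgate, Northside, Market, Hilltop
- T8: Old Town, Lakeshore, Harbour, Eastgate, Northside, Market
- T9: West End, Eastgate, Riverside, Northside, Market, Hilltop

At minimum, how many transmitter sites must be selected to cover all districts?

T1, T2 together cover {Old Town, Lakeshore, Harbour, West End, Eastgate, Riverside, Northside, Market, Hilltop} — every district.
No single transmitter site contains all 9 districts, so 2 is optimal.

2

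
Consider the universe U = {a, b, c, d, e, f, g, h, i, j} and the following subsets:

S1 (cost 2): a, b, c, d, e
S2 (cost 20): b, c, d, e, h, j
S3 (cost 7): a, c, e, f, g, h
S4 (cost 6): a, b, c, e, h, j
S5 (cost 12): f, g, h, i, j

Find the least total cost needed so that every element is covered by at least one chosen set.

S1, S5 cover every element at cost 2 + 12 = 14.
Any cover uses at least 2 sets; among all covering selections none totals below 14.

14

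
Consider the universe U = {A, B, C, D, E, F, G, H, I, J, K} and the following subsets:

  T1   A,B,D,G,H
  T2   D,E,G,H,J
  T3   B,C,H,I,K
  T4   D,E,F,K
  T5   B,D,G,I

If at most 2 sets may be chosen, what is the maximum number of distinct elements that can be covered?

Choosing T2, T3 covers {B, C, D, E, G, H, I, J, K} — 9 elements.
No choice of 2 sets does better; here A, F are left uncovered.

9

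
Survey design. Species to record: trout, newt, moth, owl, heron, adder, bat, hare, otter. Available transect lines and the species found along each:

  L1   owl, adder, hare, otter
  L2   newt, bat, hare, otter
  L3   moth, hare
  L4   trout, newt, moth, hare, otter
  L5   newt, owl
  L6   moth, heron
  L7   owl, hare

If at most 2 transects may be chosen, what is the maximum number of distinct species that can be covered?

Choosing L1, L4 covers {trout, newt, moth, owl, adder, hare, otter} — 7 species.
No choice of 2 transects does better; here heron, bat are left uncovered.

7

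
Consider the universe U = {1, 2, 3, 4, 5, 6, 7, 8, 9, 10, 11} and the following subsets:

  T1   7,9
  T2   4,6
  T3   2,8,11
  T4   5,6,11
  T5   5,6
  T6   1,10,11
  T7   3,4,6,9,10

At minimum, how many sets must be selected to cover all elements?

5

T1, T3, T4, T6, T7 together cover {1, 2, 3, 4, 5, 6, 7, 8, 9, 10, 11} — every element.
No 4 of the 7 sets cover everything (all 35 size-4 selections fall short), so 5 is minimum.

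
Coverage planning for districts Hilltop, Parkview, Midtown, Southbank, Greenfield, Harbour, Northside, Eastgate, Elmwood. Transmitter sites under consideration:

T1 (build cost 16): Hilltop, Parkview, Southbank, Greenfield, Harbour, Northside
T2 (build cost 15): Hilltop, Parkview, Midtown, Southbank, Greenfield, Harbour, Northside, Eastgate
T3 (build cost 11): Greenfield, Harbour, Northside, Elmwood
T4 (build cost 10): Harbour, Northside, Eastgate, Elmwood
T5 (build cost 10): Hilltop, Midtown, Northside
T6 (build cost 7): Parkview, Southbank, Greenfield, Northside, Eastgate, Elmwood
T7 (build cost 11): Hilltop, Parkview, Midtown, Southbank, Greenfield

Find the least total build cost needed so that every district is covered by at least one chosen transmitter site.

21

T4, T7 cover every district at build cost 10 + 11 = 21.
Any cover uses at least 2 transmitter sites; among all covering selections none totals below 21.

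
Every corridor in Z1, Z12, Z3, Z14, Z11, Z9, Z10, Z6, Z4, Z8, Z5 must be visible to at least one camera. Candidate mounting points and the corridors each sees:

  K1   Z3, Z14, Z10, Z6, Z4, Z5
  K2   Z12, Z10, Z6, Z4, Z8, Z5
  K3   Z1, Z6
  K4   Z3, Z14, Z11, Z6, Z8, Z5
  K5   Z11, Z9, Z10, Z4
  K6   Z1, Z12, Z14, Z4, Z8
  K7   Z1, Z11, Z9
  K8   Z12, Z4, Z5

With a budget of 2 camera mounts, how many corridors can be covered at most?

9

Choosing K1, K6 covers {Z1, Z12, Z3, Z14, Z10, Z6, Z4, Z8, Z5} — 9 corridors.
No choice of 2 camera mounts does better; here Z11, Z9 are left uncovered.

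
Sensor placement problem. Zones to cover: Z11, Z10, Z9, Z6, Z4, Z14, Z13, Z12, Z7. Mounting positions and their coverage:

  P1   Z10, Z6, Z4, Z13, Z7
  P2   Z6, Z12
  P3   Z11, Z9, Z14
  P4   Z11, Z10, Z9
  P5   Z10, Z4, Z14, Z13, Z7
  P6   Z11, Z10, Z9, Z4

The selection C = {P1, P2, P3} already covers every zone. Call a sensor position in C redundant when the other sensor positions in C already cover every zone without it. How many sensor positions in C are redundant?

Drop P1: Z10, Z4, Z13, Z7 uncovered — not redundant.
Drop P2: Z12 uncovered — not redundant.
Drop P3: Z11, Z9, Z14 uncovered — not redundant.
None of the sensor positions in C is redundant.

0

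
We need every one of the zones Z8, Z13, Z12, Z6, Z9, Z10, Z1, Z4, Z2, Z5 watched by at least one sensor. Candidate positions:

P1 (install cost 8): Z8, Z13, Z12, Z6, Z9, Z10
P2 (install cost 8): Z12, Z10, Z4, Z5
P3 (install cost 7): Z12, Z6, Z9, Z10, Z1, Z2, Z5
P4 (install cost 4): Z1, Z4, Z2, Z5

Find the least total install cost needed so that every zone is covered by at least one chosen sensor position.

12

P1, P4 cover every zone at install cost 8 + 4 = 12.
Any cover uses at least 2 sensor positions; among all covering selections none totals below 12.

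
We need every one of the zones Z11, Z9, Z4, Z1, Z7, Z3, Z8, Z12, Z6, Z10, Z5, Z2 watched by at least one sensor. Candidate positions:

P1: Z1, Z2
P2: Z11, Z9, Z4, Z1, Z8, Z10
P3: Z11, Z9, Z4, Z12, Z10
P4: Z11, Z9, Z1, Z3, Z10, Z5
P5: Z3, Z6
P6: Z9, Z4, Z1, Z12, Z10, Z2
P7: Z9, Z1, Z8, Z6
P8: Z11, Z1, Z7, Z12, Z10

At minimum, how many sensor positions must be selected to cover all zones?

P4, P6, P7, P8 together cover {Z11, Z9, Z4, Z1, Z7, Z3, Z8, Z12, Z6, Z10, Z5, Z2} — every zone.
No 3 of the 8 sensor positions cover everything (all 56 triples fall short), so 4 is minimum.
Greedy (largest uncovered first) would take P2, P4, P6, P5, P8 — 5 sensor positions — but 4 suffice.

4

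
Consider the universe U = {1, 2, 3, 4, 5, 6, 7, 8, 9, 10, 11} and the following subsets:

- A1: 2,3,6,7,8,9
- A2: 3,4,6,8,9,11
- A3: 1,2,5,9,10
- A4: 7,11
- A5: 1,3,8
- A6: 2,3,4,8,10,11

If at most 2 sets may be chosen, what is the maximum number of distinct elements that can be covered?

10

Choosing A2, A3 covers {1, 2, 3, 4, 5, 6, 8, 9, 10, 11} — 10 elements.
No choice of 2 sets does better; here 7 is left uncovered.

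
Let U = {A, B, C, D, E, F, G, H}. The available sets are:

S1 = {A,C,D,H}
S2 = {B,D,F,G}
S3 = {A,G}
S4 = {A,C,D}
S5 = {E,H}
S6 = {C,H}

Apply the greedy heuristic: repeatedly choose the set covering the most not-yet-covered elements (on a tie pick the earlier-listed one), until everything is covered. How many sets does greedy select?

3

Pick 1: S1 covers 4 new elements (A, C, D, H).
Pick 2: S2 covers 3 new elements (B, F, G).
Pick 3: S5 covers 1 new elements (E).
Greedy uses 3 sets.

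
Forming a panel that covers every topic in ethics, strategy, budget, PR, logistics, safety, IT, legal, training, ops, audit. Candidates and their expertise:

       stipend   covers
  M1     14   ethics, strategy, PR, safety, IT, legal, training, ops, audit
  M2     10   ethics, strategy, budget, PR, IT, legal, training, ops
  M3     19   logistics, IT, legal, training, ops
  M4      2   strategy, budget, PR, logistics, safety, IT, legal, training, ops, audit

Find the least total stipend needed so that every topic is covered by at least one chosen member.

M2, M4 cover every topic at stipend 10 + 2 = 12.
Any cover uses at least 2 members; among all covering selections none totals below 12.

12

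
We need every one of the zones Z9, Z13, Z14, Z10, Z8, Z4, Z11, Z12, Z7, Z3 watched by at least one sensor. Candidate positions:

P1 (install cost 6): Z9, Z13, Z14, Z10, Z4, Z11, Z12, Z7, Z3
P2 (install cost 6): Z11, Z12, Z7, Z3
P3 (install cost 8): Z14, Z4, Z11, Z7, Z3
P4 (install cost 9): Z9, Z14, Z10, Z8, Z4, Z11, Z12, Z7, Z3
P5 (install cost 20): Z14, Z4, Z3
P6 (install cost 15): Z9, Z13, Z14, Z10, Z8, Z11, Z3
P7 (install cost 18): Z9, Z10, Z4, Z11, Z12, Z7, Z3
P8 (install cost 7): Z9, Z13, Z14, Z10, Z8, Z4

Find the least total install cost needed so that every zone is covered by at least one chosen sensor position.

13

P1, P8 cover every zone at install cost 6 + 7 = 13.
Any cover uses at least 2 sensor positions; among all covering selections none totals below 13.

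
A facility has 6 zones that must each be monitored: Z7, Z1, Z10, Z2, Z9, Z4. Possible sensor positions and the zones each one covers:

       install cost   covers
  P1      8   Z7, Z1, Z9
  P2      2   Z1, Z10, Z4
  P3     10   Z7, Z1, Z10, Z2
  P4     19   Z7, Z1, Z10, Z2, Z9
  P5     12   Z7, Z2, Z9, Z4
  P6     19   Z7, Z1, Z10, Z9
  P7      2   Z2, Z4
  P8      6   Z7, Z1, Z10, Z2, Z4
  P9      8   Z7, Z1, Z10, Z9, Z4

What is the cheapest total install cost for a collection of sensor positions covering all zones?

10

P7, P9 cover every zone at install cost 2 + 8 = 10.
Any cover uses at least 2 sensor positions; among all covering selections none totals below 10.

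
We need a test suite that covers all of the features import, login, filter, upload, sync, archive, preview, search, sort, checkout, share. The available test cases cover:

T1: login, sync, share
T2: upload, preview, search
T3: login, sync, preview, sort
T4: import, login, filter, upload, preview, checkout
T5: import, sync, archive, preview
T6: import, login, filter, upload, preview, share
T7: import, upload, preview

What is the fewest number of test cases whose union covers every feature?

T1, T2, T3, T4, T5 together cover {import, login, filter, upload, sync, archive, preview, search, sort, checkout, share} — every feature.
No 4 of the 7 test cases cover everything (all 35 size-4 selections fall short), so 5 is minimum.

5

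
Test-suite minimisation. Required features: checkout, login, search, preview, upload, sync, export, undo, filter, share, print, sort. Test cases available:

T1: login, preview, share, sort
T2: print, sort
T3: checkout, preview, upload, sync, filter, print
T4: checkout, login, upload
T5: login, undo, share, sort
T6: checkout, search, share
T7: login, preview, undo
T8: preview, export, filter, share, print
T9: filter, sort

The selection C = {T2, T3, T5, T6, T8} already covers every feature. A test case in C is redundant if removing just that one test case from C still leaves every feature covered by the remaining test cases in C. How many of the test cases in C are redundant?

Drop T2: the rest still cover every feature — redundant.
Drop T3: upload, sync uncovered — not redundant.
Drop T5: login, undo uncovered — not redundant.
Drop T6: search uncovered — not redundant.
Drop T8: export uncovered — not redundant.
1 redundant: T2.

1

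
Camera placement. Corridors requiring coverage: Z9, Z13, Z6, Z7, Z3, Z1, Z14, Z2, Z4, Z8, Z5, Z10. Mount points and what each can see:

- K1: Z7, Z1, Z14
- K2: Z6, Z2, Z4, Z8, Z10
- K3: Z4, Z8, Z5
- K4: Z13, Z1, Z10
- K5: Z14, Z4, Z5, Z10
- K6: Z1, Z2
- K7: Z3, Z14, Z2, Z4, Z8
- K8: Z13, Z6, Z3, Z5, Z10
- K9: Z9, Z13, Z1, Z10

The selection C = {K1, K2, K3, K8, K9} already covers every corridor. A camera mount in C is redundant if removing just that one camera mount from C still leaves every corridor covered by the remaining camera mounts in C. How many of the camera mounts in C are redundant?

Drop K1: Z7, Z14 uncovered — not redundant.
Drop K2: Z2 uncovered — not redundant.
Drop K3: the rest still cover every corridor — redundant.
Drop K8: Z3 uncovered — not redundant.
Drop K9: Z9 uncovered — not redundant.
1 redundant: K3.

1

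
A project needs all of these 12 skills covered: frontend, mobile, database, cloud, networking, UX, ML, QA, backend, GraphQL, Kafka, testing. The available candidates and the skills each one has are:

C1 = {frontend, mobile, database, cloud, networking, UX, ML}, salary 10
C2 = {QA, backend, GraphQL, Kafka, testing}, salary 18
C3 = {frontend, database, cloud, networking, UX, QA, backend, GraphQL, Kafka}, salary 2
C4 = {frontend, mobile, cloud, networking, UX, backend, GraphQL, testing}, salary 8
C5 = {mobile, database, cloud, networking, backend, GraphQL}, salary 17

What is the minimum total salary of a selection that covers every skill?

20

C1, C3, C4 cover every skill at salary 10 + 2 + 8 = 20.
Any cover uses at least 2 candidates; among all covering selections none totals below 20.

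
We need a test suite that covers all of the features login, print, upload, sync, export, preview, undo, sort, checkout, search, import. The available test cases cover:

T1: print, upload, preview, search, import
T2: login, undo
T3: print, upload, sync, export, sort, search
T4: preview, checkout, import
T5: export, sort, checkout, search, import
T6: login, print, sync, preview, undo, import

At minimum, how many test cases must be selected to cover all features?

T1, T5, T6 together cover {login, print, upload, sync, export, preview, undo, sort, checkout, search, import} — every feature.
No 2 of the 6 test cases cover everything (all 15 pairs fall short), so 3 is minimum.

3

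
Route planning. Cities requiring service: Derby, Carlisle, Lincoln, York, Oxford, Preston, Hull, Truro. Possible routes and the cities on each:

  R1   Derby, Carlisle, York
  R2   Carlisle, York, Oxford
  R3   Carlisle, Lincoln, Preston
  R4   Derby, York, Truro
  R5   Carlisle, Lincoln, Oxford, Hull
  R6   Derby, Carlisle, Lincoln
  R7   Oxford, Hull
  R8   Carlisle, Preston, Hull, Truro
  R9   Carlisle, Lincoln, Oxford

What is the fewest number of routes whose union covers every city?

R1, R5, R8 together cover {Derby, Carlisle, Lincoln, York, Oxford, Preston, Hull, Truro} — every city.
No 2 of the 9 routes cover everything (all 36 pairs fall short), so 3 is minimum.

3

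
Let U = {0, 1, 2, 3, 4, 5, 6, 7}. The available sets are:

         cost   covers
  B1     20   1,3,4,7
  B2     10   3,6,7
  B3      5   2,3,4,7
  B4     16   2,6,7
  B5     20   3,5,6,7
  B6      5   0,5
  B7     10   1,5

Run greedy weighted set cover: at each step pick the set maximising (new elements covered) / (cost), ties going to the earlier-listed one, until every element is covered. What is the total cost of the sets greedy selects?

30

Pick 1: B3 adds 4 new (2, 3, 4, 7) at cost 5 (ratio 4/5).
Pick 2: B6 adds 2 new (0, 5) at cost 5 (ratio 2/5).
Pick 3: B2 adds 1 new (6) at cost 10 (ratio 1/10).
Pick 4: B7 adds 1 new (1) at cost 10 (ratio 1/10).
Greedy total cost: 5 + 5 + 10 + 10 = 30.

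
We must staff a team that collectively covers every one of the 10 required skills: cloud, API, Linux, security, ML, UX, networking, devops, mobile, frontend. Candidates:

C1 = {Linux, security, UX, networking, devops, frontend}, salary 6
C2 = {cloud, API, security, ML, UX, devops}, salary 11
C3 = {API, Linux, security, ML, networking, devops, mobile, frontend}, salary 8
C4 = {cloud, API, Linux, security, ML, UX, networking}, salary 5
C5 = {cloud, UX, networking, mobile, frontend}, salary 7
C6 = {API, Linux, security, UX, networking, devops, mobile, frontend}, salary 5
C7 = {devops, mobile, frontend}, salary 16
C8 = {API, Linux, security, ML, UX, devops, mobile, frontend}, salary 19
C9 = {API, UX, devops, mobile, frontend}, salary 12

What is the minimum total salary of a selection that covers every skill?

10

C4, C6 cover every skill at salary 5 + 5 = 10.
Any cover uses at least 2 candidates; among all covering selections none totals below 10.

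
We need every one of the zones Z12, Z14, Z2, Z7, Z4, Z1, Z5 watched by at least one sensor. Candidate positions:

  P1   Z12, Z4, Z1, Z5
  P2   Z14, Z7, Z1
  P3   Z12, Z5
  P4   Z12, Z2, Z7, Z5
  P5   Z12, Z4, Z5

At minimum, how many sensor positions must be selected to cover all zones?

3

P1, P2, P4 together cover {Z12, Z14, Z2, Z7, Z4, Z1, Z5} — every zone.
No 2 of the 5 sensor positions cover everything (all 10 pairs fall short), so 3 is minimum.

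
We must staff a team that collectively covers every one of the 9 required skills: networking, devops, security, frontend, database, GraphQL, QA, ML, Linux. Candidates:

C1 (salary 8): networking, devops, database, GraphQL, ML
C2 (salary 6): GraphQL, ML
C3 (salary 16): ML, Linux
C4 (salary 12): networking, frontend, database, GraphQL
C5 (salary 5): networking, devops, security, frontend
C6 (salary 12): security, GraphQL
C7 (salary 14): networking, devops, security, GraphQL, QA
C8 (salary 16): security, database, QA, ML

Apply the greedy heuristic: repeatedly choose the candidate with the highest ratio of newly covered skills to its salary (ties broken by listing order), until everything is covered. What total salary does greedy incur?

43

Pick 1: C5 adds 4 new (networking, devops, security, frontend) at salary 5 (ratio 4/5).
Pick 2: C1 adds 3 new (database, GraphQL, ML) at salary 8 (ratio 3/8).
Pick 3: C7 adds 1 new (QA) at salary 14 (ratio 1/14).
Pick 4: C3 adds 1 new (Linux) at salary 16 (ratio 1/16).
Greedy total salary: 5 + 8 + 14 + 16 = 43. (The true optimum is 42, so greedy overshoots here.)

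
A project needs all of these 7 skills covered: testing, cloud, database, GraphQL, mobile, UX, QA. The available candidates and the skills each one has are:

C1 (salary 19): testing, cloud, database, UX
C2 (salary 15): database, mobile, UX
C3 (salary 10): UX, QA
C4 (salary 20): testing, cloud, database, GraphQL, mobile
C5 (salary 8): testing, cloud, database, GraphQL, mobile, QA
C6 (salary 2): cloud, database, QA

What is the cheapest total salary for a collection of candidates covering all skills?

C3, C5 cover every skill at salary 10 + 8 = 18.
Any cover uses at least 2 candidates; among all covering selections none totals below 18.
Greedy by coverage-per-salary would pick C6, C5, C3 for 20 — worse than the optimum 18.

18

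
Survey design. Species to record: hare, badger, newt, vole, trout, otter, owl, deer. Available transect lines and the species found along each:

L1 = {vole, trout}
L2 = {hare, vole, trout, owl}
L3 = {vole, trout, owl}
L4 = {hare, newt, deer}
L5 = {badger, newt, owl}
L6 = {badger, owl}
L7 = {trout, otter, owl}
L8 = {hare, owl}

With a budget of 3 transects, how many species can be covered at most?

Choosing L1, L4, L5 covers {hare, badger, newt, vole, trout, owl, deer} — 7 species.
No choice of 3 transects does better; here otter is left uncovered.

7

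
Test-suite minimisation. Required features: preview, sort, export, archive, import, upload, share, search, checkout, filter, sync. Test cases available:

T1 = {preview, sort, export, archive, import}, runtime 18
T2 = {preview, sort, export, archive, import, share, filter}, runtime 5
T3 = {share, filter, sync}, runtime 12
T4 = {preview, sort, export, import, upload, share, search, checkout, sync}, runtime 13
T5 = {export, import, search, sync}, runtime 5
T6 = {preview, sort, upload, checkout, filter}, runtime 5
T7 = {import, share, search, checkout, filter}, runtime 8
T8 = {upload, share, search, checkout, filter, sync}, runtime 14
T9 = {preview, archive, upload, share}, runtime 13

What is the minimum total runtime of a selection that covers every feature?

15

T2, T5, T6 cover every feature at runtime 5 + 5 + 5 = 15.
Any cover uses at least 2 test cases; among all covering selections none totals below 15.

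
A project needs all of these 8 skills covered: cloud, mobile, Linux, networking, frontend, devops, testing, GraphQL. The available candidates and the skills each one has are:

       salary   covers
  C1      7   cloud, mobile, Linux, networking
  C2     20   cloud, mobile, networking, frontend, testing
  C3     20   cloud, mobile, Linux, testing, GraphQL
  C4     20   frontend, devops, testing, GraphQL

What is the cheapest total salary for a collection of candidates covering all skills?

27

C1, C4 cover every skill at salary 7 + 20 = 27.
Any cover uses at least 2 candidates; among all covering selections none totals below 27.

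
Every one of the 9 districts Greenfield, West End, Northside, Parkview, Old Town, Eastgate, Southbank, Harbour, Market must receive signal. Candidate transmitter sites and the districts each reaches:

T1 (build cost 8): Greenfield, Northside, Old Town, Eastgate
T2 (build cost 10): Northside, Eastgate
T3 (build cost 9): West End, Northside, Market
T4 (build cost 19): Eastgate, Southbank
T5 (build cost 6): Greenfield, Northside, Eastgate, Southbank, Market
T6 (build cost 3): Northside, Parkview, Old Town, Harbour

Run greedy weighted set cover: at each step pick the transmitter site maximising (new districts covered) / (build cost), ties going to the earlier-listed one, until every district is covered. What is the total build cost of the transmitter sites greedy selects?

18

Pick 1: T6 adds 4 new (Northside, Parkview, Old Town, Harbour) at build cost 3 (ratio 4/3).
Pick 2: T5 adds 4 new (Greenfield, Eastgate, Southbank, Market) at build cost 6 (ratio 4/6).
Pick 3: T3 adds 1 new (West End) at build cost 9 (ratio 1/9).
Greedy total build cost: 3 + 6 + 9 = 18.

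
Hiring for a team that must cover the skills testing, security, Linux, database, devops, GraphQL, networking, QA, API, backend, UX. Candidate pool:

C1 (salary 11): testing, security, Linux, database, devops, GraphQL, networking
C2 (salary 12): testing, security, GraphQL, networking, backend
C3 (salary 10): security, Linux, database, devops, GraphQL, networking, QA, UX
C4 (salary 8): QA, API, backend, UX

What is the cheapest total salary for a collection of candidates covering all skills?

19

C1, C4 cover every skill at salary 11 + 8 = 19.
Any cover uses at least 2 candidates; among all covering selections none totals below 19.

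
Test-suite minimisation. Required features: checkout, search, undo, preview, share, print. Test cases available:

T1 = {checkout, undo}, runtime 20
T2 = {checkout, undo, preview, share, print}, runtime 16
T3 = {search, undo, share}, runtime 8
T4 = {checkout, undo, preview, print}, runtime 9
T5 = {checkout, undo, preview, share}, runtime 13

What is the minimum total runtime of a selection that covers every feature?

T3, T4 cover every feature at runtime 8 + 9 = 17.
Any cover uses at least 2 test cases; among all covering selections none totals below 17.

17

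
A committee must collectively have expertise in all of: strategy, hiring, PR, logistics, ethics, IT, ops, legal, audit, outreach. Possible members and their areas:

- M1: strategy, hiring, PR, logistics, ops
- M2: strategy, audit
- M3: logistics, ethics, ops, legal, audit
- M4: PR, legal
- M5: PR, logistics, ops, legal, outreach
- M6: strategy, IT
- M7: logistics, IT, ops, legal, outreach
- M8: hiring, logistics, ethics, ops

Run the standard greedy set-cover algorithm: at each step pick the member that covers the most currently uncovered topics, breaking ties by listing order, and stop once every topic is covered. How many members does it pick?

Pick 1: M1 covers 5 new topics (strategy, hiring, PR, logistics, ops).
Pick 2: M3 covers 3 new topics (ethics, legal, audit).
Pick 3: M7 covers 2 new topics (IT, outreach).
Greedy uses 3 members.

3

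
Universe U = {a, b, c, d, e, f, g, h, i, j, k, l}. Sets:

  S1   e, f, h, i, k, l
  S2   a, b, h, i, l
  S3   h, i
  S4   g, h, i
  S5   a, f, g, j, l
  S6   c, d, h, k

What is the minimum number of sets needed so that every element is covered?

S1, S2, S5, S6 together cover {a, b, c, d, e, f, g, h, i, j, k, l} — every element.
No 3 of the 6 sets cover everything (all 20 triples fall short), so 4 is minimum.

4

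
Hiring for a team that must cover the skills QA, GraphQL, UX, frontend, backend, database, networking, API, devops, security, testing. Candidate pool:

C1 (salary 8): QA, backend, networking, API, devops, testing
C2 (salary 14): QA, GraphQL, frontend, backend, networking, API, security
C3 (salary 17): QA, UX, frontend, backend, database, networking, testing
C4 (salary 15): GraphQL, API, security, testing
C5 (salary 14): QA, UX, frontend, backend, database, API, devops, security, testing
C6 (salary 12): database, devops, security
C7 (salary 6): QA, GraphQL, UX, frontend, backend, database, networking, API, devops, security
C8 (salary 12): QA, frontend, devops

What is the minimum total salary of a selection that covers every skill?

14

C1, C7 cover every skill at salary 8 + 6 = 14.
Any cover uses at least 2 candidates; among all covering selections none totals below 14.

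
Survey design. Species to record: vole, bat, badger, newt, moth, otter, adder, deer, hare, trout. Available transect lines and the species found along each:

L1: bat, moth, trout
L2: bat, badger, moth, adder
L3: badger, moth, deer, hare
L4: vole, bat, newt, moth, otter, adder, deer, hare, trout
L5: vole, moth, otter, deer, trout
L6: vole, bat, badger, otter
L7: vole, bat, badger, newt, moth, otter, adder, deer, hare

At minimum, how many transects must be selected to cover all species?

L1, L7 together cover {vole, bat, badger, newt, moth, otter, adder, deer, hare, trout} — every species.
No single transect contains all 10 species, so 2 is optimal.

2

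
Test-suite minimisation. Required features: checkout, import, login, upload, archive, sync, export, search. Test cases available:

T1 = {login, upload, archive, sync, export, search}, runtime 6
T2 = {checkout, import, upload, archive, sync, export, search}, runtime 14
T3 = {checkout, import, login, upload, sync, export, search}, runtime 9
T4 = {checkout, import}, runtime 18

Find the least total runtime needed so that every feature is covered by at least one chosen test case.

T1, T3 cover every feature at runtime 6 + 9 = 15.
Any cover uses at least 2 test cases; among all covering selections none totals below 15.

15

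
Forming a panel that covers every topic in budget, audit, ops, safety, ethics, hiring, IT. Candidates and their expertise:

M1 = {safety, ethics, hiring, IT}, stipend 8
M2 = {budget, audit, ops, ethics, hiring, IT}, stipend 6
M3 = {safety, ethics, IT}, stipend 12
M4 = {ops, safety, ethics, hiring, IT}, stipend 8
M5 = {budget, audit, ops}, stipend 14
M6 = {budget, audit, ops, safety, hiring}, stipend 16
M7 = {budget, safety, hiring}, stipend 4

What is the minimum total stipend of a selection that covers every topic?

M2, M7 cover every topic at stipend 6 + 4 = 10.
Any cover uses at least 2 members; among all covering selections none totals below 10.

10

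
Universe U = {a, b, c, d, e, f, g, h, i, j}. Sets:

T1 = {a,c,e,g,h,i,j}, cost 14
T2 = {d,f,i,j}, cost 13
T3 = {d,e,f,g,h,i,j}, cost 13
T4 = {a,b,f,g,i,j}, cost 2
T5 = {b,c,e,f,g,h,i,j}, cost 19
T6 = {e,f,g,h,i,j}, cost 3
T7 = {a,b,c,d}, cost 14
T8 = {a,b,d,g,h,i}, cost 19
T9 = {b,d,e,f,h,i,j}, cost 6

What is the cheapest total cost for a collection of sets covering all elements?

T6, T7 cover every element at cost 3 + 14 = 17.
Any cover uses at least 2 sets; among all covering selections none totals below 17.
Greedy by coverage-per-cost would pick T4, T6, T9, T1 for 25 — worse than the optimum 17.

17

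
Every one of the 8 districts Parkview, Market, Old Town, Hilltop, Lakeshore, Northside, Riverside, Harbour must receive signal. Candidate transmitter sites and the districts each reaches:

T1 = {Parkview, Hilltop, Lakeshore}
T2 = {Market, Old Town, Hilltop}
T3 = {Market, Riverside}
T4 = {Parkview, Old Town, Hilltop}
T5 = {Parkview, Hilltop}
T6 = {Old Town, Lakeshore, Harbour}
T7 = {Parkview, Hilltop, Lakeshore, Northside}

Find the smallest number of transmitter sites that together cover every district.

T3, T6, T7 together cover {Parkview, Market, Old Town, Hilltop, Lakeshore, Northside, Riverside, Harbour} — every district.
No 2 of the 7 transmitter sites cover everything (all 21 pairs fall short), so 3 is minimum.
Greedy (largest uncovered first) would take T7, T2, T3, T6 — 4 transmitter sites — but 3 suffice.

3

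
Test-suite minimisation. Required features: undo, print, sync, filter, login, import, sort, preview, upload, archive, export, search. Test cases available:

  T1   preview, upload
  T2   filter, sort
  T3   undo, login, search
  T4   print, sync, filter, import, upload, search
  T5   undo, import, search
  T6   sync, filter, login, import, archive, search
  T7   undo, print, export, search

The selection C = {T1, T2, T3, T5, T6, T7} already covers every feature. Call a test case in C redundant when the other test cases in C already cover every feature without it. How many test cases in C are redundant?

2

Drop T1: preview, upload uncovered — not redundant.
Drop T2: sort uncovered — not redundant.
Drop T3: the rest still cover every feature — redundant.
Drop T5: the rest still cover every feature — redundant.
Drop T6: sync, archive uncovered — not redundant.
Drop T7: print, export uncovered — not redundant.
2 redundant: T3, T5.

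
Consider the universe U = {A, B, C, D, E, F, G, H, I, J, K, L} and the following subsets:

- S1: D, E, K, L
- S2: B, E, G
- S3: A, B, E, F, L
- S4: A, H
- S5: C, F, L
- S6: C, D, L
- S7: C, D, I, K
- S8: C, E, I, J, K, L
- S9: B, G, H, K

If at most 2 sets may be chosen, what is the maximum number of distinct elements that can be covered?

9

Choosing S3, S7 covers {A, B, C, D, E, F, I, K, L} — 9 elements.
No choice of 2 sets does better; here G, H, J are left uncovered.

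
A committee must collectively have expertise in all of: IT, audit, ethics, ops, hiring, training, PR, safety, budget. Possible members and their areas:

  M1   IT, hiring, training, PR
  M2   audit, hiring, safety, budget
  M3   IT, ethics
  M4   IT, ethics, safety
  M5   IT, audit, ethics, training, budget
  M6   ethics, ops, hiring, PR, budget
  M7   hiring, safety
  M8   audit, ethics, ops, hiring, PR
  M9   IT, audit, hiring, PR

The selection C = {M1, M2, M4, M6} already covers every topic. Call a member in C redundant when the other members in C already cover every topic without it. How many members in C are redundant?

1

Drop M1: training uncovered — not redundant.
Drop M2: audit uncovered — not redundant.
Drop M4: the rest still cover every topic — redundant.
Drop M6: ops uncovered — not redundant.
1 redundant: M4.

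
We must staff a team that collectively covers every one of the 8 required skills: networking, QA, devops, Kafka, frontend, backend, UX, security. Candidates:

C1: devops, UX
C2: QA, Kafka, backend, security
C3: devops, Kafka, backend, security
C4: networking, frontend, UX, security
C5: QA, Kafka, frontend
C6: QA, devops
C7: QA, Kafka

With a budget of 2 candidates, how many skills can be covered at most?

7

Choosing C2, C4 covers {networking, QA, Kafka, frontend, backend, UX, security} — 7 skills.
No choice of 2 candidates does better; here devops is left uncovered.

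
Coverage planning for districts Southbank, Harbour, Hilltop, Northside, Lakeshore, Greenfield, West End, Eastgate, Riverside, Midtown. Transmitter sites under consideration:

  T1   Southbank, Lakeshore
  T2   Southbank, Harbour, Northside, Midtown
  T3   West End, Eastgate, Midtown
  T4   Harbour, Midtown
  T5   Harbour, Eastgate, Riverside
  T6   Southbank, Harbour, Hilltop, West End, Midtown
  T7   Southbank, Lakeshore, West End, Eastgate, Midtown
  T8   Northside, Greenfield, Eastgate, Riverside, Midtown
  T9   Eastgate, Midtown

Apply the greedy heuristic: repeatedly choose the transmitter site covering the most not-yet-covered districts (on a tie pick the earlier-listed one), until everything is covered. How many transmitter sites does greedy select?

3

Pick 1: T6 covers 5 new districts (Southbank, Harbour, Hilltop, West End, Midtown).
Pick 2: T8 covers 4 new districts (Northside, Greenfield, Eastgate, Riverside).
Pick 3: T1 covers 1 new districts (Lakeshore).
Greedy uses 3 transmitter sites.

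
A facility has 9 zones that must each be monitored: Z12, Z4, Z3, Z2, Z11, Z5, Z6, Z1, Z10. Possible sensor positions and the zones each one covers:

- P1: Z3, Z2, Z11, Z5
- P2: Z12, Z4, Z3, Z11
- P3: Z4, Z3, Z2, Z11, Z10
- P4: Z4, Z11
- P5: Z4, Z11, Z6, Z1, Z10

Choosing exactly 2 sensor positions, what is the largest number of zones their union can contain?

Choosing P1, P5 covers {Z4, Z3, Z2, Z11, Z5, Z6, Z1, Z10} — 8 zones.
No choice of 2 sensor positions does better; here Z12 is left uncovered.

8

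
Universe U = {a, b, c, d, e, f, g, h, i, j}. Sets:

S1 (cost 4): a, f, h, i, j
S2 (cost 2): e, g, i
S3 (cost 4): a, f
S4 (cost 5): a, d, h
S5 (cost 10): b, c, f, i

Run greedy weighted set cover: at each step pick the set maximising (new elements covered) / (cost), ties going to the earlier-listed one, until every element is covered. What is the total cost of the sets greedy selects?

Pick 1: S2 adds 3 new (e, g, i) at cost 2 (ratio 3/2).
Pick 2: S1 adds 4 new (a, f, h, j) at cost 4 (ratio 4/4).
Pick 3: S4 adds 1 new (d) at cost 5 (ratio 1/5).
Pick 4: S5 adds 2 new (b, c) at cost 10 (ratio 2/10).
Greedy total cost: 2 + 4 + 5 + 10 = 21.

21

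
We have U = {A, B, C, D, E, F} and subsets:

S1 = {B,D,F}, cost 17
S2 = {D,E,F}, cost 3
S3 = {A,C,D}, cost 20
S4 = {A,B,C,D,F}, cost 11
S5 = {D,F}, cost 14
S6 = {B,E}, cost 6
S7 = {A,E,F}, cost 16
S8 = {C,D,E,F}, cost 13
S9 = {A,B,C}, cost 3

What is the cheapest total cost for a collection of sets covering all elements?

S2, S9 cover every element at cost 3 + 3 = 6.
Any cover uses at least 2 sets; among all covering selections none totals below 6.

6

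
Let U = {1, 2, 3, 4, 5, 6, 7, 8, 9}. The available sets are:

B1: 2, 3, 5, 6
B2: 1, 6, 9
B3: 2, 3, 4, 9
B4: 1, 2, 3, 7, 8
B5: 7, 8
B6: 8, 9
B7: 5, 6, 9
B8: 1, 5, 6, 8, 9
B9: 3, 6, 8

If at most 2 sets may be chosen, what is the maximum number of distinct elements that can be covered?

8

Choosing B3, B8 covers {1, 2, 3, 4, 5, 6, 8, 9} — 8 elements.
No choice of 2 sets does better; here 7 is left uncovered.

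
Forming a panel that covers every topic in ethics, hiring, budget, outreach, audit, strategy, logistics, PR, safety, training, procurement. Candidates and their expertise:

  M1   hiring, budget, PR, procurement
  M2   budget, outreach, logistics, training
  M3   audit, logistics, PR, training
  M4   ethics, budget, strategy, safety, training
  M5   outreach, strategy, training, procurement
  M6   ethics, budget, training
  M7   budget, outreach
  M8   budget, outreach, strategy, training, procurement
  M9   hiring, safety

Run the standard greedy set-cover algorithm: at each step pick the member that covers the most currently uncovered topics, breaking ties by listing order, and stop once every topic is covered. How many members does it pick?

4

Pick 1: M4 covers 5 new topics (ethics, budget, strategy, safety, training).
Pick 2: M1 covers 3 new topics (hiring, PR, procurement).
Pick 3: M2 covers 2 new topics (outreach, logistics).
Pick 4: M3 covers 1 new topics (audit).
Greedy uses 4 members.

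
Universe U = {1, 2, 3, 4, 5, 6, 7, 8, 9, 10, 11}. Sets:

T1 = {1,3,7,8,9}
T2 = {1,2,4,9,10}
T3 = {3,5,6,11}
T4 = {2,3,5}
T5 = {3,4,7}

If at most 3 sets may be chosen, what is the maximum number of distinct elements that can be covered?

11

Choosing T1, T2, T3 covers {1, 2, 3, 4, 5, 6, 7, 8, 9, 10, 11} — 11 elements.
That is all 11 elements.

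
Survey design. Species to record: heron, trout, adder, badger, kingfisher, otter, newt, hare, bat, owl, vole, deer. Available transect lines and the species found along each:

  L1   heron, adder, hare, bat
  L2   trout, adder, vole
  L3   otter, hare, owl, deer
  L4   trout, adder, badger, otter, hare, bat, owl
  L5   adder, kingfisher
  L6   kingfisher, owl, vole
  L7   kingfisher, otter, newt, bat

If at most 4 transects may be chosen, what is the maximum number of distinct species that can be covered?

11

Choosing L1, L2, L3, L7 covers {heron, trout, adder, kingfisher, otter, newt, hare, bat, owl, vole, deer} — 11 species.
No choice of 4 transects does better; here badger is left uncovered.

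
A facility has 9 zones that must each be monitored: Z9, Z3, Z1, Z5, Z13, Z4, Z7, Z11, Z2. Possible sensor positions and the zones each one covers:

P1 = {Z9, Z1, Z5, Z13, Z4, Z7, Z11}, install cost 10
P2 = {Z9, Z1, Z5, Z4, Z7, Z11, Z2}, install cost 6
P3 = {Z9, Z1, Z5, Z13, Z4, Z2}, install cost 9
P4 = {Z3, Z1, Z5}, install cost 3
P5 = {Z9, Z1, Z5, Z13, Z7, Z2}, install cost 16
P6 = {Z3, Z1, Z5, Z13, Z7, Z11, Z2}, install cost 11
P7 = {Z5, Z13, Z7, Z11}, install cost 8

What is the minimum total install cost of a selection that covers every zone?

17

P2, P6 cover every zone at install cost 6 + 11 = 17.
Any cover uses at least 2 sensor positions; among all covering selections none totals below 17.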